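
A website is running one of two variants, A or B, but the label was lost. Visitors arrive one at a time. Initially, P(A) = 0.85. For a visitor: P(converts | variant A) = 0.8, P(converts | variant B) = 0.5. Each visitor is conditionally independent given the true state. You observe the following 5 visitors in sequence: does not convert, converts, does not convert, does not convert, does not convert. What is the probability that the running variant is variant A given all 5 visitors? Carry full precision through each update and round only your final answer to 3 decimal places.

0.188

After 'does not convert': P(A) = 0.2·0.8500 / (0.2·0.8500 + 0.5·0.1500) ≈ 0.6939
After 'converts': P(A) = 0.8·0.6939 / (0.8·0.6939 + 0.5·0.3061) ≈ 0.7839
After 'does not convert': P(A) = 0.2·0.7839 / (0.2·0.7839 + 0.5·0.2161) ≈ 0.5919
After 'does not convert': P(A) = 0.2·0.5919 / (0.2·0.5919 + 0.5·0.4081) ≈ 0.3672
After 'does not convert': P(A) = 0.2·0.3672 / (0.2·0.3672 + 0.5·0.6328) ≈ 0.1884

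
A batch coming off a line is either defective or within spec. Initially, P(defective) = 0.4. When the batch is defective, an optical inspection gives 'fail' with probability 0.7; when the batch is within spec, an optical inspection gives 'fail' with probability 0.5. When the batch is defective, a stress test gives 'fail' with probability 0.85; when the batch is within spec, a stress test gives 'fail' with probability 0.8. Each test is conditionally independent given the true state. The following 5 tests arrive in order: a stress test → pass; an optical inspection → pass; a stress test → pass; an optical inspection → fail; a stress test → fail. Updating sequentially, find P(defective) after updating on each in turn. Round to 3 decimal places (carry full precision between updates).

Apply Bayes' rule sequentially, carrying P(defective) forward.
After a stress test='pass': P(defective) = 0.15·0.4000 / (0.15·0.4000 + 0.2·0.6000) ≈ 0.3333
After an optical inspection='pass': P(defective) = 0.3·0.3333 / (0.3·0.3333 + 0.5·0.6667) ≈ 0.2308
After a stress test='pass': P(defective) = 0.15·0.2308 / (0.15·0.2308 + 0.2·0.7692) ≈ 0.1837
After an optical inspection='fail': P(defective) = 0.7·0.1837 / (0.7·0.1837 + 0.5·0.8163) ≈ 0.2395
After a stress test='fail': P(defective) = 0.85·0.2395 / (0.85·0.2395 + 0.8·0.7605) ≈ 0.2508

0.251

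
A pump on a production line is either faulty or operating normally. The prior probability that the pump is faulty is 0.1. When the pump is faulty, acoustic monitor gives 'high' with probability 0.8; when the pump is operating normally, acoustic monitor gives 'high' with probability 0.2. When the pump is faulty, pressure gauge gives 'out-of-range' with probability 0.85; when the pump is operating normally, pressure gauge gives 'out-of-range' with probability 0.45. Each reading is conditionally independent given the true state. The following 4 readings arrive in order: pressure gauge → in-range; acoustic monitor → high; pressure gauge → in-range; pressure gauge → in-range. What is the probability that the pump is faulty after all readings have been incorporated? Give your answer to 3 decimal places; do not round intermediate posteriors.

After pressure gauge='in-range': P(faulty) = 0.15·0.1000 / (0.15·0.1000 + 0.55·0.9000) ≈ 0.0294
After acoustic monitor='high': P(faulty) = 0.8·0.0294 / (0.8·0.0294 + 0.2·0.9706) ≈ 0.1081
After pressure gauge='in-range': P(faulty) = 0.15·0.1081 / (0.15·0.1081 + 0.55·0.8919) ≈ 0.0320
After pressure gauge='in-range': P(faulty) = 0.15·0.0320 / (0.15·0.0320 + 0.55·0.9680) ≈ 0.0089

0.009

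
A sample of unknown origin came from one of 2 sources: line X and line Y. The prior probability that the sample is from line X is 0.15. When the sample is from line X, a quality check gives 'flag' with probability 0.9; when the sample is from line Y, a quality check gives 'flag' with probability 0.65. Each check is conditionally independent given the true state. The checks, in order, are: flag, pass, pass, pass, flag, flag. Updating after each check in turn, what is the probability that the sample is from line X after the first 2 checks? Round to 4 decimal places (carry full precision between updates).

0.0653

After 'flag': P(line X) = 0.9·0.1500 / (0.9·0.1500 + 0.65·0.8500) ≈ 0.1964
After 'pass': P(line X) = 0.1·0.1964 / (0.1·0.1964 + 0.35·0.8036) ≈ 0.0653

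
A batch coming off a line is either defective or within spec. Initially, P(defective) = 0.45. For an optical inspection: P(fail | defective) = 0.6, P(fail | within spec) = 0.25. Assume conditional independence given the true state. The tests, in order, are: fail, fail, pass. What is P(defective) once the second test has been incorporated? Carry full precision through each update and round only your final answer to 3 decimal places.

0.825

Apply Bayes' rule sequentially, carrying P(defective) forward.
After 'fail': P(defective) = 0.6·0.4500 / (0.6·0.4500 + 0.25·0.5500) ≈ 0.6626
After 'fail': P(defective) = 0.6·0.6626 / (0.6·0.6626 + 0.25·0.3374) ≈ 0.8250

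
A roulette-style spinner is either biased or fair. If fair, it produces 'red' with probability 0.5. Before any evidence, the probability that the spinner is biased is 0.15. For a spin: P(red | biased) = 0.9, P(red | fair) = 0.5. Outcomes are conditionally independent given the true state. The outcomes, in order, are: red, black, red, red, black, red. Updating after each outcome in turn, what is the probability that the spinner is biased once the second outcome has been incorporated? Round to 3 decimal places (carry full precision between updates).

0.060

After 'red': P(biased) = 0.9·0.1500 / (0.9·0.1500 + 0.5·0.8500) ≈ 0.2411
After 'black': P(biased) = 0.1·0.2411 / (0.1·0.2411 + 0.5·0.7589) ≈ 0.0597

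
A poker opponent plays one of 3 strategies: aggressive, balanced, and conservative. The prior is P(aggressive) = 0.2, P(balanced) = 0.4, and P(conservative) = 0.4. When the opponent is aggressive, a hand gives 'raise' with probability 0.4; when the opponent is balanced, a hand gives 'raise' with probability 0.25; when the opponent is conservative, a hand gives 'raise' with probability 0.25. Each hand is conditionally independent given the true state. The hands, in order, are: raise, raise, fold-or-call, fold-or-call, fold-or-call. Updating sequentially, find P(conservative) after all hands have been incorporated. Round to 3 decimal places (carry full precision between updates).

Each posterior becomes the prior for the next update.
After 'raise': normaliser = 0.4·0.2000 + 0.25·0.4000 + 0.25·0.4000; P(aggressive) ≈ 0.2857, P(balanced) ≈ 0.3571, P(conservative) ≈ 0.3571
After 'raise': normaliser = 0.4·0.2857 + 0.25·0.3571 + 0.25·0.3571; P(aggressive) ≈ 0.3902, P(balanced) ≈ 0.3049, P(conservative) ≈ 0.3049
After 'fold-or-call': normaliser = 0.6·0.3902 + 0.75·0.3049 + 0.75·0.3049; P(aggressive) ≈ 0.3386, P(balanced) ≈ 0.3307, P(conservative) ≈ 0.3307
After 'fold-or-call': normaliser = 0.6·0.3386 + 0.75·0.3307 + 0.75·0.3307; P(aggressive) ≈ 0.2906, P(balanced) ≈ 0.3547, P(conservative) ≈ 0.3547
After 'fold-or-call': normaliser = 0.6·0.2906 + 0.75·0.3547 + 0.75·0.3547; P(aggressive) ≈ 0.2468, P(balanced) ≈ 0.3766, P(conservative) ≈ 0.3766

0.377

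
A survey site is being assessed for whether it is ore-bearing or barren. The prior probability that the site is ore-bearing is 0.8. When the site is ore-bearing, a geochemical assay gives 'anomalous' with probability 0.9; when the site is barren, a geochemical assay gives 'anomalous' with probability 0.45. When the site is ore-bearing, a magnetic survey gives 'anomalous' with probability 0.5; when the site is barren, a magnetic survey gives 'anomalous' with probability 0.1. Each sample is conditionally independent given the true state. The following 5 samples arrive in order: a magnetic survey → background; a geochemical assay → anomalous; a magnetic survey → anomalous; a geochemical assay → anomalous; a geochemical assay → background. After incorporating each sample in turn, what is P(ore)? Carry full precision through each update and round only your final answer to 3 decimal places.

0.890

After a magnetic survey='background': P(ore) = 0.5·0.8000 / (0.5·0.8000 + 0.9·0.2000) ≈ 0.6897
After a geochemical assay='anomalous': P(ore) = 0.9·0.6897 / (0.9·0.6897 + 0.45·0.3103) ≈ 0.8163
After a magnetic survey='anomalous': P(ore) = 0.5·0.8163 / (0.5·0.8163 + 0.1·0.1837) ≈ 0.9569
After a geochemical assay='anomalous': P(ore) = 0.9·0.9569 / (0.9·0.9569 + 0.45·0.0431) ≈ 0.9780
After a geochemical assay='background': P(ore) = 0.1·0.9780 / (0.1·0.9780 + 0.55·0.0220) ≈ 0.8899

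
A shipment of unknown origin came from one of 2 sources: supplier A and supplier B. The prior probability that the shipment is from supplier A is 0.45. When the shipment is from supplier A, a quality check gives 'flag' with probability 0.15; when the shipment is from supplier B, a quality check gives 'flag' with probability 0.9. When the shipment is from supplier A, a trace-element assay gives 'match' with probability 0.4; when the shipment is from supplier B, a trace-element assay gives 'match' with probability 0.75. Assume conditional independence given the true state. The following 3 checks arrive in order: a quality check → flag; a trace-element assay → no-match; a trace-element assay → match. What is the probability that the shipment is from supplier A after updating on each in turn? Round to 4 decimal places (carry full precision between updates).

After a quality check='flag': P(supplier A) = 0.15·0.4500 / (0.15·0.4500 + 0.9·0.5500) ≈ 0.1200
After a trace-element assay='no-match': P(supplier A) = 0.6·0.1200 / (0.6·0.1200 + 0.25·0.8800) ≈ 0.2466
After a trace-element assay='match': P(supplier A) = 0.4·0.2466 / (0.4·0.2466 + 0.75·0.7534) ≈ 0.1486

0.1486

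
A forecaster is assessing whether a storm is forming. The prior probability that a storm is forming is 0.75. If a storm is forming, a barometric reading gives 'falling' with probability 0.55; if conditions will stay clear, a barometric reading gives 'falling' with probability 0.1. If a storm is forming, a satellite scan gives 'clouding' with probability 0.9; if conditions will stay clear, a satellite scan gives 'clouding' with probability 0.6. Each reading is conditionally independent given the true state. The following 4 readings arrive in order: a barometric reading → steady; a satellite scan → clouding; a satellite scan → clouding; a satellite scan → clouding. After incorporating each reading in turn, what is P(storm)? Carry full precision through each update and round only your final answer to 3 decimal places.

0.835

Each posterior becomes the prior for the next update.
After a barometric reading='steady': P(storm) = 0.45·0.7500 / (0.45·0.7500 + 0.9·0.2500) ≈ 0.6000
After a satellite scan='clouding': P(storm) = 0.9·0.6000 / (0.9·0.6000 + 0.6·0.4000) ≈ 0.6923
After a satellite scan='clouding': P(storm) = 0.9·0.6923 / (0.9·0.6923 + 0.6·0.3077) ≈ 0.7714
After a satellite scan='clouding': P(storm) = 0.9·0.7714 / (0.9·0.7714 + 0.6·0.2286) ≈ 0.8351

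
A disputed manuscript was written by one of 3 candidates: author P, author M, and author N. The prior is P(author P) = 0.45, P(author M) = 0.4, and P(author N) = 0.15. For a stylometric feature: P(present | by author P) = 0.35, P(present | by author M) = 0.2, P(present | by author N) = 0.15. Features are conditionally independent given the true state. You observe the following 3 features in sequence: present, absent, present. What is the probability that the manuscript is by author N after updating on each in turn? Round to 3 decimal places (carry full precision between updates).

0.056

After 'present': normaliser = 0.35·0.4500 + 0.2·0.4000 + 0.15·0.1500; P(author P) ≈ 0.6058, P(author M) ≈ 0.3077, P(author N) ≈ 0.0865
After 'absent': normaliser = 0.65·0.6058 + 0.8·0.3077 + 0.85·0.0865; P(author P) ≈ 0.5519, P(author M) ≈ 0.3450, P(author N) ≈ 0.1031
After 'present': normaliser = 0.35·0.5519 + 0.2·0.3450 + 0.15·0.1031; P(author P) ≈ 0.6958, P(author M) ≈ 0.2485, P(author N) ≈ 0.0557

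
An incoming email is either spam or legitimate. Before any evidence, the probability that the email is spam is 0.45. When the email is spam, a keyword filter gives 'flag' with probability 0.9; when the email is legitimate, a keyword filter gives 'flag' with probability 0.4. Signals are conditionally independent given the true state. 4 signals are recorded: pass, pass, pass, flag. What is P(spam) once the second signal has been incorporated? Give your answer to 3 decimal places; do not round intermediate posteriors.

0.022

After 'pass': P(spam) = 0.1·0.4500 / (0.1·0.4500 + 0.6·0.5500) ≈ 0.1200
After 'pass': P(spam) = 0.1·0.1200 / (0.1·0.1200 + 0.6·0.8800) ≈ 0.0222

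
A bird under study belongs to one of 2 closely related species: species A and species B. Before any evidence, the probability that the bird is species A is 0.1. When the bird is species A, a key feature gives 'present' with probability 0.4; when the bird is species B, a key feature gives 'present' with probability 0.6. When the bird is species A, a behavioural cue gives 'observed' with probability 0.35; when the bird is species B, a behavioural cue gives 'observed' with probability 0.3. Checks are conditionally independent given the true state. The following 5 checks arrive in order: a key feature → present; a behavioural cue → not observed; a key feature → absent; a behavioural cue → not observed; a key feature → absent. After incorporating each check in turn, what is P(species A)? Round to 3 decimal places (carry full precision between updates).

After a key feature='present': P(species A) = 0.4·0.1000 / (0.4·0.1000 + 0.6·0.9000) ≈ 0.0690
After a behavioural cue='not observed': P(species A) = 0.65·0.0690 / (0.65·0.0690 + 0.7·0.9310) ≈ 0.0644
After a key feature='absent': P(species A) = 0.6·0.0644 / (0.6·0.0644 + 0.4·0.9356) ≈ 0.0935
After a behavioural cue='not observed': P(species A) = 0.65·0.0935 / (0.65·0.0935 + 0.7·0.9065) ≈ 0.0874
After a key feature='absent': P(species A) = 0.6·0.0874 / (0.6·0.0874 + 0.4·0.9126) ≈ 0.1257

0.126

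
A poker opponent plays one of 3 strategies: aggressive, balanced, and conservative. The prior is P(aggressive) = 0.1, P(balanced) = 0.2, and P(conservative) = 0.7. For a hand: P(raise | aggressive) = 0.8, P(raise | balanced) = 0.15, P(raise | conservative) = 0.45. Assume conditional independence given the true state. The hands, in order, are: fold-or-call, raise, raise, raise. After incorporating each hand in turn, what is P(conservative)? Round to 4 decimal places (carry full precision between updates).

0.7644

Apply Bayes' rule sequentially, carrying P(conservative) forward.
After 'fold-or-call': normaliser = 0.2·0.1000 + 0.85·0.2000 + 0.55·0.7000; P(aggressive) ≈ 0.0348, P(balanced) ≈ 0.2957, P(conservative) ≈ 0.6696
After 'raise': normaliser = 0.8·0.0348 + 0.15·0.2957 + 0.45·0.6696; P(aggressive) ≈ 0.0745, P(balanced) ≈ 0.1187, P(conservative) ≈ 0.8068
After 'raise': normaliser = 0.8·0.0745 + 0.15·0.1187 + 0.45·0.8068; P(aggressive) ≈ 0.1353, P(balanced) ≈ 0.0404, P(conservative) ≈ 0.8242
After 'raise': normaliser = 0.8·0.1353 + 0.15·0.0404 + 0.45·0.8242; P(aggressive) ≈ 0.2231, P(balanced) ≈ 0.0125, P(conservative) ≈ 0.7644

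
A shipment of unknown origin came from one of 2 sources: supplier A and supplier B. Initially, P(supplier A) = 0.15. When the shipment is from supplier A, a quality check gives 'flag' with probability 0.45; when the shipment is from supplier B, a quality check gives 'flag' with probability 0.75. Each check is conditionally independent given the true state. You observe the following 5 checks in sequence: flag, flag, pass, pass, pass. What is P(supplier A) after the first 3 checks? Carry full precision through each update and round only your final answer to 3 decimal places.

0.123

Apply Bayes' rule sequentially, carrying P(supplier A) forward.
After 'flag': P(supplier A) = 0.45·0.1500 / (0.45·0.1500 + 0.75·0.8500) ≈ 0.0957
After 'flag': P(supplier A) = 0.45·0.0957 / (0.45·0.0957 + 0.75·0.9043) ≈ 0.0597
After 'pass': P(supplier A) = 0.55·0.0597 / (0.55·0.0597 + 0.25·0.9403) ≈ 0.1226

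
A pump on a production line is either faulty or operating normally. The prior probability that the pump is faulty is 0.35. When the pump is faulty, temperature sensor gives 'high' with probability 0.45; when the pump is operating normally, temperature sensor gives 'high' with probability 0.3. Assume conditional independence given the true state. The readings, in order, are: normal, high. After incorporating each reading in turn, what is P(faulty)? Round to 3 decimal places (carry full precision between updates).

After 'normal': P(faulty) = 0.55·0.3500 / (0.55·0.3500 + 0.7·0.6500) ≈ 0.2973
After 'high': P(faulty) = 0.45·0.2973 / (0.45·0.2973 + 0.3·0.7027) ≈ 0.3882

0.388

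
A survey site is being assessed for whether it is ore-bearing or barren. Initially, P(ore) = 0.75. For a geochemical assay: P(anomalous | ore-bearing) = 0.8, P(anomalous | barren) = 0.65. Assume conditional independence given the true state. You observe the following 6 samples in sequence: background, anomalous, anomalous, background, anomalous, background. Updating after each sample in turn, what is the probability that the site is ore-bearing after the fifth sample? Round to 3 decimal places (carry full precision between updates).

0.646

After 'background': P(ore) = 0.2·0.7500 / (0.2·0.7500 + 0.35·0.2500) ≈ 0.6316
After 'anomalous': P(ore) = 0.8·0.6316 / (0.8·0.6316 + 0.65·0.3684) ≈ 0.6784
After 'anomalous': P(ore) = 0.8·0.6784 / (0.8·0.6784 + 0.65·0.3216) ≈ 0.7220
After 'background': P(ore) = 0.2·0.7220 / (0.2·0.7220 + 0.35·0.2780) ≈ 0.5974
After 'anomalous': P(ore) = 0.8·0.5974 / (0.8·0.5974 + 0.65·0.4026) ≈ 0.6462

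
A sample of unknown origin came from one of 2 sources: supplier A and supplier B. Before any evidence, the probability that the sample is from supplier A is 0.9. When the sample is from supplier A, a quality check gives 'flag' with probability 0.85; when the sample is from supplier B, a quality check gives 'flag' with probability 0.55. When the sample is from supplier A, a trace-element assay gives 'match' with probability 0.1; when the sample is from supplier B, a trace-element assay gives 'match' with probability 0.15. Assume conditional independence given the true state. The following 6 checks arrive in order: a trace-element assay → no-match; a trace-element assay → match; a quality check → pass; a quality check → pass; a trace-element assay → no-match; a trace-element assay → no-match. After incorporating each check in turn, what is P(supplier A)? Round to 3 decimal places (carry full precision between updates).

0.442

Apply Bayes' rule sequentially, carrying P(supplier A) forward.
After a trace-element assay='no-match': P(supplier A) = 0.9·0.9000 / (0.9·0.9000 + 0.85·0.1000) ≈ 0.9050
After a trace-element assay='match': P(supplier A) = 0.1·0.9050 / (0.1·0.9050 + 0.15·0.0950) ≈ 0.8640
After a quality check='pass': P(supplier A) = 0.15·0.8640 / (0.15·0.8640 + 0.45·0.1360) ≈ 0.6792
After a quality check='pass': P(supplier A) = 0.15·0.6792 / (0.15·0.6792 + 0.45·0.3208) ≈ 0.4138
After a trace-element assay='no-match': P(supplier A) = 0.9·0.4138 / (0.9·0.4138 + 0.85·0.5862) ≈ 0.4277
After a trace-element assay='no-match': P(supplier A) = 0.9·0.4277 / (0.9·0.4277 + 0.85·0.5723) ≈ 0.4418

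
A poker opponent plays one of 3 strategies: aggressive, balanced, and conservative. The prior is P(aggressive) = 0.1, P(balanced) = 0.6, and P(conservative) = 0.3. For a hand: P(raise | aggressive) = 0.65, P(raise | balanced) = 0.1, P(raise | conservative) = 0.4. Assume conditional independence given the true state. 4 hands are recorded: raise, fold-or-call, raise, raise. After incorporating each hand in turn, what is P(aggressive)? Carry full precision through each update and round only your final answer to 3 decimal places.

0.444

After 'raise': normaliser = 0.65·0.1000 + 0.1·0.6000 + 0.4·0.3000; P(aggressive) ≈ 0.2653, P(balanced) ≈ 0.2449, P(conservative) ≈ 0.4898
After 'fold-or-call': normaliser = 0.35·0.2653 + 0.9·0.2449 + 0.6·0.4898; P(aggressive) ≈ 0.1529, P(balanced) ≈ 0.3630, P(conservative) ≈ 0.4840
After 'raise': normaliser = 0.65·0.1529 + 0.1·0.3630 + 0.4·0.4840; P(aggressive) ≈ 0.3019, P(balanced) ≈ 0.1102, P(conservative) ≈ 0.5879
After 'raise': normaliser = 0.65·0.3019 + 0.1·0.1102 + 0.4·0.5879; P(aggressive) ≈ 0.4435, P(balanced) ≈ 0.0249, P(conservative) ≈ 0.5316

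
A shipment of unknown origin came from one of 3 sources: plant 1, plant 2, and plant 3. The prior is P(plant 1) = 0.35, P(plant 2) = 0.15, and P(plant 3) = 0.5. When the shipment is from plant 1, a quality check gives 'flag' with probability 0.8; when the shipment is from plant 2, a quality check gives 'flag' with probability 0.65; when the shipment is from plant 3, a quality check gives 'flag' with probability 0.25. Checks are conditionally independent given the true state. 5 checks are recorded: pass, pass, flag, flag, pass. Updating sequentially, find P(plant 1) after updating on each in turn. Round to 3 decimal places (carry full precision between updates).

0.101

After 'pass': normaliser = 0.2·0.3500 + 0.35·0.1500 + 0.75·0.5000; P(plant 1) ≈ 0.1407, P(plant 2) ≈ 0.1055, P(plant 3) ≈ 0.7538
After 'pass': normaliser = 0.2·0.1407 + 0.35·0.1055 + 0.75·0.7538; P(plant 1) ≈ 0.0446, P(plant 2) ≈ 0.0586, P(plant 3) ≈ 0.8968
After 'flag': normaliser = 0.8·0.0446 + 0.65·0.0586 + 0.25·0.8968; P(plant 1) ≈ 0.1198, P(plant 2) ≈ 0.1278, P(plant 3) ≈ 0.7524
After 'flag': normaliser = 0.8·0.1198 + 0.65·0.1278 + 0.25·0.7524; P(plant 1) ≈ 0.2612, P(plant 2) ≈ 0.2263, P(plant 3) ≈ 0.5125
After 'pass': normaliser = 0.2·0.2612 + 0.35·0.2263 + 0.75·0.5125; P(plant 1) ≈ 0.1013, P(plant 2) ≈ 0.1536, P(plant 3) ≈ 0.7451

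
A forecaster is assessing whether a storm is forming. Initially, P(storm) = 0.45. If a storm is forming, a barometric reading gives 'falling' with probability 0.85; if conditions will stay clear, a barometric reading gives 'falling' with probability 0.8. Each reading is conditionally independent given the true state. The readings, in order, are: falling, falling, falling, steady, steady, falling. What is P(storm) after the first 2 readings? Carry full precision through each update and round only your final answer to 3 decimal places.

After 'falling': P(storm) = 0.85·0.4500 / (0.85·0.4500 + 0.8·0.5500) ≈ 0.4650
After 'falling': P(storm) = 0.85·0.4650 / (0.85·0.4650 + 0.8·0.5350) ≈ 0.4802

0.480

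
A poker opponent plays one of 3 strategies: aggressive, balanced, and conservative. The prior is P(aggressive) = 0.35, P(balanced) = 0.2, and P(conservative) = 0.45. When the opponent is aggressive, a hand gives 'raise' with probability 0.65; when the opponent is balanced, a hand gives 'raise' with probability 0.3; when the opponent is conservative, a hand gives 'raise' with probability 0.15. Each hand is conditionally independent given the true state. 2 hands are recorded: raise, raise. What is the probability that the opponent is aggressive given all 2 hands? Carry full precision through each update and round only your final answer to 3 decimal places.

After 'raise': normaliser = 0.65·0.3500 + 0.3·0.2000 + 0.15·0.4500; P(aggressive) ≈ 0.6408, P(balanced) ≈ 0.1690, P(conservative) ≈ 0.1901
After 'raise': normaliser = 0.65·0.6408 + 0.3·0.1690 + 0.15·0.1901; P(aggressive) ≈ 0.8402, P(balanced) ≈ 0.1023, P(conservative) ≈ 0.0575

0.840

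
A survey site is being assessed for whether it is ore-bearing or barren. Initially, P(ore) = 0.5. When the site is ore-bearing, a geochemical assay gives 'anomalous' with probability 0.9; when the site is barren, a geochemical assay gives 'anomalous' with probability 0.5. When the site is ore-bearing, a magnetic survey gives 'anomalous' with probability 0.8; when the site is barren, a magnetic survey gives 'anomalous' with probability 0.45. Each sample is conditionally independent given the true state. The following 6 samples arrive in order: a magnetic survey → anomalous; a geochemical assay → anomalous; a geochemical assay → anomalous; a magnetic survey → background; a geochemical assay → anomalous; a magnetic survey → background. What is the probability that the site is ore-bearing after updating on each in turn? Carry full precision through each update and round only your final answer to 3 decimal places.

0.578

Each posterior becomes the prior for the next update.
After a magnetic survey='anomalous': P(ore) = 0.8·0.5000 / (0.8·0.5000 + 0.45·0.5000) ≈ 0.6400
After a geochemical assay='anomalous': P(ore) = 0.9·0.6400 / (0.9·0.6400 + 0.5·0.3600) ≈ 0.7619
After a geochemical assay='anomalous': P(ore) = 0.9·0.7619 / (0.9·0.7619 + 0.5·0.2381) ≈ 0.8521
After a magnetic survey='background': P(ore) = 0.2·0.8521 / (0.2·0.8521 + 0.55·0.1479) ≈ 0.6769
After a geochemical assay='anomalous': P(ore) = 0.9·0.6769 / (0.9·0.6769 + 0.5·0.3231) ≈ 0.7904
After a magnetic survey='background': P(ore) = 0.2·0.7904 / (0.2·0.7904 + 0.55·0.2096) ≈ 0.5782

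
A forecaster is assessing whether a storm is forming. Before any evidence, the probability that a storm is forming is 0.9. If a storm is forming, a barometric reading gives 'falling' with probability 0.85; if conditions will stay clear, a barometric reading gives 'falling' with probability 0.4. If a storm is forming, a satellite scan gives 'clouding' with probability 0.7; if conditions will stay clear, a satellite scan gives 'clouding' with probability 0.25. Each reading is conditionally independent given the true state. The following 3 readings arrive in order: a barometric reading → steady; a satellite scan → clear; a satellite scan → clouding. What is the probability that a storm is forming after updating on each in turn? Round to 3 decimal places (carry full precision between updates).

0.716

Apply Bayes' rule sequentially, carrying P(storm) forward.
After a barometric reading='steady': P(storm) = 0.15·0.9000 / (0.15·0.9000 + 0.6·0.1000) ≈ 0.6923
After a satellite scan='clear': P(storm) = 0.3·0.6923 / (0.3·0.6923 + 0.75·0.3077) ≈ 0.4737
After a satellite scan='clouding': P(storm) = 0.7·0.4737 / (0.7·0.4737 + 0.25·0.5263) ≈ 0.7159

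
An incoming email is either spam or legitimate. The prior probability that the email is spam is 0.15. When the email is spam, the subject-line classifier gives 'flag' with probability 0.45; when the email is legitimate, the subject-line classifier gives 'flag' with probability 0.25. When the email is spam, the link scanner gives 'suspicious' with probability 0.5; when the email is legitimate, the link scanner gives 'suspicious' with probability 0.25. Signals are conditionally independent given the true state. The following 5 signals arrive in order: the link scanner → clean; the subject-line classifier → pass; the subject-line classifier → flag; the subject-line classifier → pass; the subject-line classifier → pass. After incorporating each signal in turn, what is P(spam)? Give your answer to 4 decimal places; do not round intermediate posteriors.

0.0771

Each posterior becomes the prior for the next update.
After the link scanner='clean': P(spam) = 0.5·0.1500 / (0.5·0.1500 + 0.75·0.8500) ≈ 0.1053
After the subject-line classifier='pass': P(spam) = 0.55·0.1053 / (0.55·0.1053 + 0.75·0.8947) ≈ 0.0794
After the subject-line classifier='flag': P(spam) = 0.45·0.0794 / (0.45·0.0794 + 0.25·0.9206) ≈ 0.1344
After the subject-line classifier='pass': P(spam) = 0.55·0.1344 / (0.55·0.1344 + 0.75·0.8656) ≈ 0.1022
After the subject-line classifier='pass': P(spam) = 0.55·0.1022 / (0.55·0.1022 + 0.75·0.8978) ≈ 0.0771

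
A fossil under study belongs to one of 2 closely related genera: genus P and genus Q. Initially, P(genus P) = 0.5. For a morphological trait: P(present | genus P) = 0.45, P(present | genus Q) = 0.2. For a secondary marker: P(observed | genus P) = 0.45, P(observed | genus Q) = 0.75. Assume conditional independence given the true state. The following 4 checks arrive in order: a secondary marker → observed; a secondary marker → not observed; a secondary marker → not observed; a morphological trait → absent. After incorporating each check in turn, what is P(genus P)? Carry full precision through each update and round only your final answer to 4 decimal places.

0.6663

After a secondary marker='observed': P(genus P) = 0.45·0.5000 / (0.45·0.5000 + 0.75·0.5000) ≈ 0.3750
After a secondary marker='not observed': P(genus P) = 0.55·0.3750 / (0.55·0.3750 + 0.25·0.6250) ≈ 0.5690
After a secondary marker='not observed': P(genus P) = 0.55·0.5690 / (0.55·0.5690 + 0.25·0.4310) ≈ 0.7439
After a morphological trait='absent': P(genus P) = 0.55·0.7439 / (0.55·0.7439 + 0.8·0.2561) ≈ 0.6663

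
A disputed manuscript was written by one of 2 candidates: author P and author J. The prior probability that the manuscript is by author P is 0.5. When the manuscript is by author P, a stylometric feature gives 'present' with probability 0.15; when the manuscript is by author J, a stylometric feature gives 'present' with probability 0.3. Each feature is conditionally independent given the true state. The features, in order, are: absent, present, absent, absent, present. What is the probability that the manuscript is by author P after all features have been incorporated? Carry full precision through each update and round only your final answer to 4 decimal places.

0.3092

After 'absent': P(author P) = 0.85·0.5000 / (0.85·0.5000 + 0.7·0.5000) ≈ 0.5484
After 'present': P(author P) = 0.15·0.5484 / (0.15·0.5484 + 0.3·0.4516) ≈ 0.3778
After 'absent': P(author P) = 0.85·0.3778 / (0.85·0.3778 + 0.7·0.6222) ≈ 0.4244
After 'absent': P(author P) = 0.85·0.4244 / (0.85·0.4244 + 0.7·0.5756) ≈ 0.4724
After 'present': P(author P) = 0.15·0.4724 / (0.15·0.4724 + 0.3·0.5276) ≈ 0.3092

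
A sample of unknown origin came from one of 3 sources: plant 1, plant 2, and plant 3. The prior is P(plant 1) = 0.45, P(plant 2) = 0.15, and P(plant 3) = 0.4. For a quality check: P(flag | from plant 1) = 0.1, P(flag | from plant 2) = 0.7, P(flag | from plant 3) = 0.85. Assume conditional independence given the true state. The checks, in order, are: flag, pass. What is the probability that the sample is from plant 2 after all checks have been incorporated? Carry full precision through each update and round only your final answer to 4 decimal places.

Apply Bayes' rule sequentially, carrying P(plant 2) forward.
After 'flag': normaliser = 0.1·0.4500 + 0.7·0.1500 + 0.85·0.4000; P(plant 1) ≈ 0.0918, P(plant 2) ≈ 0.2143, P(plant 3) ≈ 0.6939
After 'pass': normaliser = 0.9·0.0918 + 0.3·0.2143 + 0.15·0.6939; P(plant 1) ≈ 0.3293, P(plant 2) ≈ 0.2561, P(plant 3) ≈ 0.4146

0.2561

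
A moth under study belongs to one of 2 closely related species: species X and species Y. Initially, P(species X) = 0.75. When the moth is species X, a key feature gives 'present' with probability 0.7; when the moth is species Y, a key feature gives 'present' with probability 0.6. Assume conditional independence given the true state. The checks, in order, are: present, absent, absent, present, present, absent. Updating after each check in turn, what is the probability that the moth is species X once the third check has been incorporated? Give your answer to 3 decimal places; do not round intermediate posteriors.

0.663

After 'present': P(species X) = 0.7·0.7500 / (0.7·0.7500 + 0.6·0.2500) ≈ 0.7778
After 'absent': P(species X) = 0.3·0.7778 / (0.3·0.7778 + 0.4·0.2222) ≈ 0.7241
After 'absent': P(species X) = 0.3·0.7241 / (0.3·0.7241 + 0.4·0.2759) ≈ 0.6632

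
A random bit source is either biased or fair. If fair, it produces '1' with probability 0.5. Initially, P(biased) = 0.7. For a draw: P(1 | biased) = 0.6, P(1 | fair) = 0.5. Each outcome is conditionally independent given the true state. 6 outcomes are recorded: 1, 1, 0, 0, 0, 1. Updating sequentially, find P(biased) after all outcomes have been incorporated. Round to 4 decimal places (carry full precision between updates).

0.6737

After '1': P(biased) = 0.6·0.7000 / (0.6·0.7000 + 0.5·0.3000) ≈ 0.7368
After '1': P(biased) = 0.6·0.7368 / (0.6·0.7368 + 0.5·0.2632) ≈ 0.7706
After '0': P(biased) = 0.4·0.7706 / (0.4·0.7706 + 0.5·0.2294) ≈ 0.7289
After '0': P(biased) = 0.4·0.7289 / (0.4·0.7289 + 0.5·0.2711) ≈ 0.6826
After '0': P(biased) = 0.4·0.6826 / (0.4·0.6826 + 0.5·0.3174) ≈ 0.6324
After '1': P(biased) = 0.6·0.6324 / (0.6·0.6324 + 0.5·0.3676) ≈ 0.6737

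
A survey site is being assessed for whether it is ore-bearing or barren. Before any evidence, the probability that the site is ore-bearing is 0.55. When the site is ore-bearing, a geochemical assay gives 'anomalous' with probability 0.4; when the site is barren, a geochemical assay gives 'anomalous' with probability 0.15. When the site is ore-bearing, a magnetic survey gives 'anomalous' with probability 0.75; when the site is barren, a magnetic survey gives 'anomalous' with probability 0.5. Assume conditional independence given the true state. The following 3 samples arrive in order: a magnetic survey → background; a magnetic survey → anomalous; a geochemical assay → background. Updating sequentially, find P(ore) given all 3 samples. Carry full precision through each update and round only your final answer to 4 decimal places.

After a magnetic survey='background': P(ore) = 0.25·0.5500 / (0.25·0.5500 + 0.5·0.4500) ≈ 0.3793
After a magnetic survey='anomalous': P(ore) = 0.75·0.3793 / (0.75·0.3793 + 0.5·0.6207) ≈ 0.4783
After a geochemical assay='background': P(ore) = 0.6·0.4783 / (0.6·0.4783 + 0.85·0.5217) ≈ 0.3929

0.3929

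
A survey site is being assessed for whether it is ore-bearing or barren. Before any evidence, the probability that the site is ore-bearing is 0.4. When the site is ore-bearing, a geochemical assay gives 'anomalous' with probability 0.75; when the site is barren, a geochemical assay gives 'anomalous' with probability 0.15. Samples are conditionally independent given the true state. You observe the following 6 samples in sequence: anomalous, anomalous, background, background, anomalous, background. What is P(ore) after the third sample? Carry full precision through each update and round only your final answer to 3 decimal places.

Apply Bayes' rule sequentially, carrying P(ore) forward.
After 'anomalous': P(ore) = 0.75·0.4000 / (0.75·0.4000 + 0.15·0.6000) ≈ 0.7692
After 'anomalous': P(ore) = 0.75·0.7692 / (0.75·0.7692 + 0.15·0.2308) ≈ 0.9434
After 'background': P(ore) = 0.25·0.9434 / (0.25·0.9434 + 0.85·0.0566) ≈ 0.8306

0.831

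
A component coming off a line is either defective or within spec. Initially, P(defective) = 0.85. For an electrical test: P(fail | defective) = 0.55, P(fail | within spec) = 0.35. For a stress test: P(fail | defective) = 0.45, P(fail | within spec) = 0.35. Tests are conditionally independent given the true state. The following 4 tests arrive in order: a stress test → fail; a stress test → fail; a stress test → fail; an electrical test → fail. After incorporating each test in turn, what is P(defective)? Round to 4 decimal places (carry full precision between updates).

Each posterior becomes the prior for the next update.
After a stress test='fail': P(defective) = 0.45·0.8500 / (0.45·0.8500 + 0.35·0.1500) ≈ 0.8793
After a stress test='fail': P(defective) = 0.45·0.8793 / (0.45·0.8793 + 0.35·0.1207) ≈ 0.9035
After a stress test='fail': P(defective) = 0.45·0.9035 / (0.45·0.9035 + 0.35·0.0965) ≈ 0.9233
After an electrical test='fail': P(defective) = 0.55·0.9233 / (0.55·0.9233 + 0.35·0.0767) ≈ 0.9498

0.9498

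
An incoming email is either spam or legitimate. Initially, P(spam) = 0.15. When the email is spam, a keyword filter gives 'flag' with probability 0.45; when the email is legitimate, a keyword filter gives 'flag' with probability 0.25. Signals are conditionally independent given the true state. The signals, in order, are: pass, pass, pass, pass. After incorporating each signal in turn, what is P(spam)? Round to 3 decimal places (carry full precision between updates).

0.049

After 'pass': P(spam) = 0.55·0.1500 / (0.55·0.1500 + 0.75·0.8500) ≈ 0.1146
After 'pass': P(spam) = 0.55·0.1146 / (0.55·0.1146 + 0.75·0.8854) ≈ 0.0867
After 'pass': P(spam) = 0.55·0.0867 / (0.55·0.0867 + 0.75·0.9133) ≈ 0.0651
After 'pass': P(spam) = 0.55·0.0651 / (0.55·0.0651 + 0.75·0.9349) ≈ 0.0486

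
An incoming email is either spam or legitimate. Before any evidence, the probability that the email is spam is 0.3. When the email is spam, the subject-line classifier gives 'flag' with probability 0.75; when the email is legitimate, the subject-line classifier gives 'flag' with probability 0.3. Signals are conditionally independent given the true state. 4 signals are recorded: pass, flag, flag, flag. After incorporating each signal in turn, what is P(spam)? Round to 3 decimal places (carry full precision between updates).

0.705

After 'pass': P(spam) = 0.25·0.3000 / (0.25·0.3000 + 0.7·0.7000) ≈ 0.1327
After 'flag': P(spam) = 0.75·0.1327 / (0.75·0.1327 + 0.3·0.8673) ≈ 0.2768
After 'flag': P(spam) = 0.75·0.2768 / (0.75·0.2768 + 0.3·0.7232) ≈ 0.4889
After 'flag': P(spam) = 0.75·0.4889 / (0.75·0.4889 + 0.3·0.5111) ≈ 0.7052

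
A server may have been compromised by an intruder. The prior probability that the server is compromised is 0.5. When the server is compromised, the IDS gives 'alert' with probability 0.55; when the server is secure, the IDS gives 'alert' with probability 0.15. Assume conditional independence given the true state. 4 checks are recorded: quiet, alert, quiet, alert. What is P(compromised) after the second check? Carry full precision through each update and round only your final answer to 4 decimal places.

0.6600

Apply Bayes' rule sequentially, carrying P(compromised) forward.
After 'quiet': P(compromised) = 0.45·0.5000 / (0.45·0.5000 + 0.85·0.5000) ≈ 0.3462
After 'alert': P(compromised) = 0.55·0.3462 / (0.55·0.3462 + 0.15·0.6538) ≈ 0.6600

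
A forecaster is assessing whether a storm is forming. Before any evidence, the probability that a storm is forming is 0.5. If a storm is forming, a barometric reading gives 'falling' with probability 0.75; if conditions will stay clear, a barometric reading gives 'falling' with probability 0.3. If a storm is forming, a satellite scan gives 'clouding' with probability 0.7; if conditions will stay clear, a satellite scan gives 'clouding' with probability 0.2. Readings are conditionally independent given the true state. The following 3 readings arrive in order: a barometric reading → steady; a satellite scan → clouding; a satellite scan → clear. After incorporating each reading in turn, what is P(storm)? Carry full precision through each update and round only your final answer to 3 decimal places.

0.319

After a barometric reading='steady': P(storm) = 0.25·0.5000 / (0.25·0.5000 + 0.7·0.5000) ≈ 0.2632
After a satellite scan='clouding': P(storm) = 0.7·0.2632 / (0.7·0.2632 + 0.2·0.7368) ≈ 0.5556
After a satellite scan='clear': P(storm) = 0.3·0.5556 / (0.3·0.5556 + 0.8·0.4444) ≈ 0.3191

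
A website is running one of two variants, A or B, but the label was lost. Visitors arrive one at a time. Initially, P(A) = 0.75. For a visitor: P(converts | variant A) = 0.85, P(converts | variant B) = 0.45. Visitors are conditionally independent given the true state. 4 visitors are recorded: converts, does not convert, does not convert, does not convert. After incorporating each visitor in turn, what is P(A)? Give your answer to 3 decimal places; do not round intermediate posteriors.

After 'converts': P(A) = 0.85·0.7500 / (0.85·0.7500 + 0.45·0.2500) ≈ 0.8500
After 'does not convert': P(A) = 0.15·0.8500 / (0.15·0.8500 + 0.55·0.1500) ≈ 0.6071
After 'does not convert': P(A) = 0.15·0.6071 / (0.15·0.6071 + 0.55·0.3929) ≈ 0.2965
After 'does not convert': P(A) = 0.15·0.2965 / (0.15·0.2965 + 0.55·0.7035) ≈ 0.1031

0.103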